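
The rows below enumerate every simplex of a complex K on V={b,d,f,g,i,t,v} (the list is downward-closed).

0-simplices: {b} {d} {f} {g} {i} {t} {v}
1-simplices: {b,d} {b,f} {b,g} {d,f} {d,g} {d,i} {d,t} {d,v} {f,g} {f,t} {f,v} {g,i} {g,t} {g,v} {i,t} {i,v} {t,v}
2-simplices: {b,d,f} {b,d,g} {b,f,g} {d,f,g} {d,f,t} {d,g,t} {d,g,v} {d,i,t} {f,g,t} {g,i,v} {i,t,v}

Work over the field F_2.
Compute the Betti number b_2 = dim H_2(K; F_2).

b_2=2

n_0=7 n_1=17 n_2=11  [Z2]
∂1: piv[bd,bf,bg,di,dt,dv] rk=6  ker:df,dg,fg,ft,fv,gi,gt,gv,it,iv,tv
∂2: piv[bdf,bdg,bfg,dft,dgt,dgv,dit,giv,itv] rk=9  ker:dfg,fgt
b_2=(11−9)−0=2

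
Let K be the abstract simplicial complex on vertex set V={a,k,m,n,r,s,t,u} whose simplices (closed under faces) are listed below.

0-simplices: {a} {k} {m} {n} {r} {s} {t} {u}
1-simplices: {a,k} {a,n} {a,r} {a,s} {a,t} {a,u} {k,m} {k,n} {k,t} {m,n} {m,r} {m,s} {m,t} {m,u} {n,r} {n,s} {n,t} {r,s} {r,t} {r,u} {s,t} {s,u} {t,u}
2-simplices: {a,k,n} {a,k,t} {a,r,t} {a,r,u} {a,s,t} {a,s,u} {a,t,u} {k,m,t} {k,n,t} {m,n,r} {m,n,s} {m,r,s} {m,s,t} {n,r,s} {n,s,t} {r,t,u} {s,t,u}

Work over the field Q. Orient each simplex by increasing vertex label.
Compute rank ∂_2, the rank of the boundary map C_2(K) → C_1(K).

n_0=8 n_1=23 n_2=17  [Q]
∂1: piv[ak,an,ar,as,at,au,km] rk=7  ker:kn,kt,mn,mr,ms,mt,mu,nr,ns,nt,rs,rt,ru,st,su,tu
∂2: piv[akn,akt,art,aru,ast,asu,atu,kmt,knt,mnr,mns,mrs,mst,nst] rk=14  ker:nrs,rtu,stu
rk∂_2=14

rank∂_2=14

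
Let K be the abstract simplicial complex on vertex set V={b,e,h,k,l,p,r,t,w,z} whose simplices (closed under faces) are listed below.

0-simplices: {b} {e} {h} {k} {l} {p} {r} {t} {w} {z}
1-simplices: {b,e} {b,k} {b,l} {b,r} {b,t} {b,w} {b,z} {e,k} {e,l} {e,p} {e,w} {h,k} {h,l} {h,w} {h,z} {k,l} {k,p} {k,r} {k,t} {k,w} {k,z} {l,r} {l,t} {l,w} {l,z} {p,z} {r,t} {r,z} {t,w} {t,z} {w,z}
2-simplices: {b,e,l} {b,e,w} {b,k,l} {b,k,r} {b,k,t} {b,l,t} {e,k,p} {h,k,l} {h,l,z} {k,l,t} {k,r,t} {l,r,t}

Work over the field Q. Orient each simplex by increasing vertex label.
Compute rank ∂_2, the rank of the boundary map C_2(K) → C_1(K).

rank∂_2=11

n_0=10 n_1=31 n_2=12  [Q]
∂1: piv[be,bk,bl,br,bt,bw,bz,ep,hk] rk=9  ker:ek,el,ew,hl,hw,hz,kl,kp,kr,kt,kw,kz,lr,lt,lw,lz,pz,rt,rz,tw,tz,wz
∂2: piv[bel,bew,bkl,bkr,bkt,blt,ekp,hkl,hlz,krt,lrt] rk=11  ker:klt
rk∂_2=11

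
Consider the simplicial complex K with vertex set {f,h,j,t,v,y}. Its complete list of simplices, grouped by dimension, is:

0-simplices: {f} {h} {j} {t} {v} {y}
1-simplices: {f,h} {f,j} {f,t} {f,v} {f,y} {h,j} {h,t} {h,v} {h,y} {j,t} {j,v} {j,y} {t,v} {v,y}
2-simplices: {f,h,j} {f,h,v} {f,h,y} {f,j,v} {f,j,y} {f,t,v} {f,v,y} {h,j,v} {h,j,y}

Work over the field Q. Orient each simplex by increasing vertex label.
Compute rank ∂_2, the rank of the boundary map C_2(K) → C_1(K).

rank∂_2=7

n_0=6 n_1=14 n_2=9  [Q]
∂1: piv[fh,fj,ft,fv,fy] rk=5  ker:hj,ht,hv,hy,jt,jv,jy,tv,vy
∂2: piv[fhj,fhv,fhy,fjv,fjy,ftv,fvy] rk=7  ker:hjv,hjy
rk∂_2=7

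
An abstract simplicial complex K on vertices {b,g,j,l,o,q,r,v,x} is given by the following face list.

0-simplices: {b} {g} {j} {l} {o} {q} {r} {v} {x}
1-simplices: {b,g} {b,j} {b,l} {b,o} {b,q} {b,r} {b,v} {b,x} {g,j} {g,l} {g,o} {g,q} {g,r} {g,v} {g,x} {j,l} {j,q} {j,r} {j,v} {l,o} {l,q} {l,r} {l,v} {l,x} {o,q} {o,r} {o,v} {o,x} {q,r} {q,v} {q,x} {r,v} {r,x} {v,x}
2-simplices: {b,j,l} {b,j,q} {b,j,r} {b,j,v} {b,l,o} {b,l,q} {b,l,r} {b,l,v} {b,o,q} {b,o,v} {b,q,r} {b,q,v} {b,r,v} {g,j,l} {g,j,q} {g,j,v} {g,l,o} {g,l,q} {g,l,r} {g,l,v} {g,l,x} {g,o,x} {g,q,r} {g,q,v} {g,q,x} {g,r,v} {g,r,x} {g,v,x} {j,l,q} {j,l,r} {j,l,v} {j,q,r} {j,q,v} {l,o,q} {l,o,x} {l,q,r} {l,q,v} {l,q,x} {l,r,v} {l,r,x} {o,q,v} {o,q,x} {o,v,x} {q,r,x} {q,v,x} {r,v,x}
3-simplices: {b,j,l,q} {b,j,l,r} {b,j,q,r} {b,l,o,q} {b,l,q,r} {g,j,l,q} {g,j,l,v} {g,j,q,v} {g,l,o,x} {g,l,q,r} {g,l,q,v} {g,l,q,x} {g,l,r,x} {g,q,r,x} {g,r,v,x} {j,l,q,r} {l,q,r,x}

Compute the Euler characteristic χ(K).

n_0=9 n_1=34 n_2=46 n_3=17
χ=+9−34+46−17=4

χ(K)=4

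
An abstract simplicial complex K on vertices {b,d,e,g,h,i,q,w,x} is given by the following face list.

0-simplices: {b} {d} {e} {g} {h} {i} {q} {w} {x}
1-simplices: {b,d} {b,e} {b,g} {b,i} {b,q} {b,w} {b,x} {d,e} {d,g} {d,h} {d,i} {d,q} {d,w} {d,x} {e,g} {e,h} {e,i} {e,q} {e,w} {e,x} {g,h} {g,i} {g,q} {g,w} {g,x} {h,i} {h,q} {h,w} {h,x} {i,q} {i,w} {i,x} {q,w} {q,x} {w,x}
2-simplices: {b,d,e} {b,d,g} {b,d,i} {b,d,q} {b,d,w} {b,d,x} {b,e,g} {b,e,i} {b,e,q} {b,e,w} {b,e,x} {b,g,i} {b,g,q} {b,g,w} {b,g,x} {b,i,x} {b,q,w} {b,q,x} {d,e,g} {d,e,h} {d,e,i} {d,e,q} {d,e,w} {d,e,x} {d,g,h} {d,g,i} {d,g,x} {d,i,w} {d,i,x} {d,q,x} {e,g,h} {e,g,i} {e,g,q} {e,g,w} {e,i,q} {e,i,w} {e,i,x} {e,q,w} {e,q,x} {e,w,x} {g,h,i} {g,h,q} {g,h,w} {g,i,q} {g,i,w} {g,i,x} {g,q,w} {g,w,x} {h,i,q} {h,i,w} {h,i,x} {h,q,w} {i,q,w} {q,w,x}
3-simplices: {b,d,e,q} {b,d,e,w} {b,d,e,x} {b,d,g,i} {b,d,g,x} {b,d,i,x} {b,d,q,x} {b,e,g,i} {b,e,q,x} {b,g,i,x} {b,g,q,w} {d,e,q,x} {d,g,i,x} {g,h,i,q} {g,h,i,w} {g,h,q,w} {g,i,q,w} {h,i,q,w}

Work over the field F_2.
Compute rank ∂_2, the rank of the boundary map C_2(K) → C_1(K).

rank∂_2=27

n_0=9 n_1=35 n_2=54 n_3=18  [Z2]
∂1: piv[bd,be,bg,bi,bq,bw,bx,dh] rk=8  ker:de,dg,di,dq,dw,dx,eg,eh,ei,eq,ew,ex,gh,gi,gq,gw,gx,hi,hq,hw,hx,iq,iw,ix,qw,qx,wx
∂2: piv[bde,bdg,bdi,bdq,bdw,bdx,beg,bei,beq,bew,bex,bgi,bgq,bgw,bgx,bix,bqw,bqx,deh,dgh,diw,eiq,ewx,ghi,ghq,ghw,hix] rk=27  ker:deg,dei,deq,dew,dex,dgi,dgx,dix,dqx,egh,egi,egq,egw,eiw,eix,eqw,eqx,giq,giw,gix,gqw,gwx,hiq,hiw,hqw,iqw,qwx
∂3: piv[bdeq,bdew,bdex,bdgi,bdgx,bdix,bdqx,begi,beqx,bgix,bgqw,ghiq,ghiw,ghqw,giqw] rk=15  ker:deqx,dgix,hiqw
rk∂_2=27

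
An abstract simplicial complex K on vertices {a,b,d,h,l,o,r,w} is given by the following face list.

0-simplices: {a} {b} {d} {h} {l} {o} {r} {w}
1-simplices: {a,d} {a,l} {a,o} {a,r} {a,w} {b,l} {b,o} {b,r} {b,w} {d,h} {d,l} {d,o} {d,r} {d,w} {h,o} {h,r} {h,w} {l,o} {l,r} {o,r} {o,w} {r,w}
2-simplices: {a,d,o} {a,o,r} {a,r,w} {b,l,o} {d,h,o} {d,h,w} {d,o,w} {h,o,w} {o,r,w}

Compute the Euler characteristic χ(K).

n_0=8 n_1=22 n_2=9
χ=+8−22+9=-5

χ(K)=-5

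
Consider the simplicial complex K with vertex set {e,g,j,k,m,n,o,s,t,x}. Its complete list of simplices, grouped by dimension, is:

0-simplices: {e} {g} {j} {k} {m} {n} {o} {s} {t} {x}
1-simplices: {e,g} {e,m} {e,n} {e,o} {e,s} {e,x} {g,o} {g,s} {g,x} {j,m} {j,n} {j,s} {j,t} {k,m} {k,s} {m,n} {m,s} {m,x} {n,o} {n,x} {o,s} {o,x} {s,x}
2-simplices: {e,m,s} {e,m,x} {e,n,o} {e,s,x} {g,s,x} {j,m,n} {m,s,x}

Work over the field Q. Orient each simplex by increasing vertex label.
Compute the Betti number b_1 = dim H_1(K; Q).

n_0=10 n_1=23 n_2=7  [Q]
∂1: piv[eg,em,en,eo,es,ex,jm,jt,km] rk=9  ker:go,gs,gx,jn,js,ks,mn,ms,mx,no,nx,os,ox,sx
∂2: piv[ems,emx,eno,esx,gsx,jmn] rk=6  ker:msx
b_1=(23−9)−6=8

b_1=8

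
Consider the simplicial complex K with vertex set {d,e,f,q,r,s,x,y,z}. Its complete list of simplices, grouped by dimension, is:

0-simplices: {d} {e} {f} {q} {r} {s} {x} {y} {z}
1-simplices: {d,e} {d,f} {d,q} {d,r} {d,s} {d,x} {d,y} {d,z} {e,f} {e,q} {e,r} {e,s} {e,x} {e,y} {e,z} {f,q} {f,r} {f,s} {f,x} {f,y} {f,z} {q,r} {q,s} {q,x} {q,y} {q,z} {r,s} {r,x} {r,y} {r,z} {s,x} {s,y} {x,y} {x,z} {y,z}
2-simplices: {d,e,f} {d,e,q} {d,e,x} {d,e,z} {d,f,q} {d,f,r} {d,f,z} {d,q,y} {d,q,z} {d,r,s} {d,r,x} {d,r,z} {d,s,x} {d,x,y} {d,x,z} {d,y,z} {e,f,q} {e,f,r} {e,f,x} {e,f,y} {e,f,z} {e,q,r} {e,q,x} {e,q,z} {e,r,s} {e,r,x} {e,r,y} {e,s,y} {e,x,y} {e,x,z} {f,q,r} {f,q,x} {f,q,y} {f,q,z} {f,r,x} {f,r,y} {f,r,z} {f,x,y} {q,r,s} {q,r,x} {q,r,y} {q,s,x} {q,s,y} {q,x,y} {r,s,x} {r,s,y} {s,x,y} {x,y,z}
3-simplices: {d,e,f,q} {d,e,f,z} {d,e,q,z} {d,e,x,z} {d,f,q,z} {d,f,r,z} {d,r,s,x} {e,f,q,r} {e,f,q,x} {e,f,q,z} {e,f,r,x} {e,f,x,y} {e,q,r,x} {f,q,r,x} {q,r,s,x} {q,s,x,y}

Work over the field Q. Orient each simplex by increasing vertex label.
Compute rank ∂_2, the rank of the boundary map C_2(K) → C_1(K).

n_0=9 n_1=35 n_2=48 n_3=16  [Q]
∂1: piv[de,df,dq,dr,ds,dx,dy,dz] rk=8  ker:ef,eq,er,es,ex,ey,ez,fq,fr,fs,fx,fy,fz,qr,qs,qx,qy,qz,rs,rx,ry,rz,sx,sy,xy,xz,yz
∂2: piv[def,deq,dex,dez,dfq,dfr,dfz,dqy,dqz,drs,drx,drz,dsx,dxy,dxz,dyz,efr,efx,efy,eqr,eqx,ers,ery,esy,exy,qrs] rk=26  ker:efq,efz,eqz,erx,exz,fqr,fqx,fqy,fqz,frx,fry,frz,fxy,qrx,qry,qsx,qsy,qxy,rsx,rsy,sxy,xyz
∂3: piv[defq,defz,deqz,dexz,dfqz,dfrz,drsx,efqr,efqx,efrx,efxy,eqrx,qrsx,qsxy] rk=14  ker:efqz,fqrx
rk∂_2=26

rank∂_2=26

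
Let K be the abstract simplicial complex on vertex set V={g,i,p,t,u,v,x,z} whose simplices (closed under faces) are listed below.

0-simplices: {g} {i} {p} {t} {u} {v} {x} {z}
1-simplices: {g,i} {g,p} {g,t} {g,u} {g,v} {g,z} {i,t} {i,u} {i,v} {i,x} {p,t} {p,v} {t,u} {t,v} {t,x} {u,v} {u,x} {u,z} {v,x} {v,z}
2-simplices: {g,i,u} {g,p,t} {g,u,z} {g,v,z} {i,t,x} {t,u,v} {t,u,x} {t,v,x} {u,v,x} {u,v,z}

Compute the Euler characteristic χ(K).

χ(K)=-2

n_0=8 n_1=20 n_2=10
χ=+8−20+10=-2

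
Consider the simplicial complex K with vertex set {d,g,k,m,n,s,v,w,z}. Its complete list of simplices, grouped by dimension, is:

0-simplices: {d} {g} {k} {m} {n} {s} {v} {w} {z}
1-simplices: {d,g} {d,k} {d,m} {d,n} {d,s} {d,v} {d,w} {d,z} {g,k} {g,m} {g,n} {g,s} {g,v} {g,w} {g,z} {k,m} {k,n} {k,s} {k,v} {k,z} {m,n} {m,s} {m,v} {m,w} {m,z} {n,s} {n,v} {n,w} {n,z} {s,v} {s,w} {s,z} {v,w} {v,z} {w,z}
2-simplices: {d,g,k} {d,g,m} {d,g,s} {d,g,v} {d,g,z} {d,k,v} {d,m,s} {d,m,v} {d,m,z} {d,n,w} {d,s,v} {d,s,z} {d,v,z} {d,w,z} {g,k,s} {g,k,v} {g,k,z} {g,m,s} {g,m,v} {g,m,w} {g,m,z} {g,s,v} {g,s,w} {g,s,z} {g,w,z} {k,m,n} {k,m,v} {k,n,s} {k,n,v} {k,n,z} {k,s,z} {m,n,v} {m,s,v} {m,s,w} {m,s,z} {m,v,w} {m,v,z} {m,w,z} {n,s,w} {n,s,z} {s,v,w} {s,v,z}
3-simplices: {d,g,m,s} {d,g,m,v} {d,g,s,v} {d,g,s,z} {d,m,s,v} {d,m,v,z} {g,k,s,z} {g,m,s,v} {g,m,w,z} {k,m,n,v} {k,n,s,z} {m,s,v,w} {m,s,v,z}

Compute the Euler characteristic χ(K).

n_0=9 n_1=35 n_2=42 n_3=13
χ=+9−35+42−13=3

χ(K)=3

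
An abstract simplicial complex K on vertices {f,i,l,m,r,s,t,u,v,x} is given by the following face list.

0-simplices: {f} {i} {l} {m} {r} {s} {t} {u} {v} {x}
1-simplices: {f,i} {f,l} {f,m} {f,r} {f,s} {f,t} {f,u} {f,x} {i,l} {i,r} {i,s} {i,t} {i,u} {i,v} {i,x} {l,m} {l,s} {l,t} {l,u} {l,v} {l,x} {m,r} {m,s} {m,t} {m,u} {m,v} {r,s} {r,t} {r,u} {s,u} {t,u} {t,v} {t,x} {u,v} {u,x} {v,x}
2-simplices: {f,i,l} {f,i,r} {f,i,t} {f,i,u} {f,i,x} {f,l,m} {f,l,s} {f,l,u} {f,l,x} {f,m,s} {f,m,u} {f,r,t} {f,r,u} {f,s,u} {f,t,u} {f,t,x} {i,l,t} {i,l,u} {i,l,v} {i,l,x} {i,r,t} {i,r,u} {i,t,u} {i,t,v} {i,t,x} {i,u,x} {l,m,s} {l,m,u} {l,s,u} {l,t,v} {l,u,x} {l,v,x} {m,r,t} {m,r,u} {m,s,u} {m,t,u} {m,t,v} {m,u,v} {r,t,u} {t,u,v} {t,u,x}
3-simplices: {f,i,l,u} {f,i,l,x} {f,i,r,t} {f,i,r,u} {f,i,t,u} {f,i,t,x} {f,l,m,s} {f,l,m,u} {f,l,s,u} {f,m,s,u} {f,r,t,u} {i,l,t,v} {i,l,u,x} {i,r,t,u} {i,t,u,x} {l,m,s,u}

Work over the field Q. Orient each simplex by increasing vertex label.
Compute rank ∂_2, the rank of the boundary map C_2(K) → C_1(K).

rank∂_2=25

n_0=10 n_1=36 n_2=41 n_3=16  [Q]
∂1: piv[fi,fl,fm,fr,fs,ft,fu,fx,iv] rk=9  ker:il,ir,is,it,iu,ix,lm,ls,lt,lu,lv,lx,mr,ms,mt,mu,mv,rs,rt,ru,su,tu,tv,tx,uv,ux,vx
∂2: piv[fil,fir,fit,fiu,fix,flm,fls,flu,flx,fms,fmu,frt,fru,fsu,ftu,ftx,ilt,ilv,itv,iux,lvx,mrt,mru,mtv,muv] rk=25  ker:ilu,ilx,irt,iru,itu,itx,lms,lmu,lsu,ltv,lux,msu,mtu,rtu,tuv,tux
∂3: piv[filu,filx,firt,firu,fitu,fitx,flms,flmu,flsu,fmsu,frtu,iltv,ilux,itux] rk=14  ker:irtu,lmsu
rk∂_2=25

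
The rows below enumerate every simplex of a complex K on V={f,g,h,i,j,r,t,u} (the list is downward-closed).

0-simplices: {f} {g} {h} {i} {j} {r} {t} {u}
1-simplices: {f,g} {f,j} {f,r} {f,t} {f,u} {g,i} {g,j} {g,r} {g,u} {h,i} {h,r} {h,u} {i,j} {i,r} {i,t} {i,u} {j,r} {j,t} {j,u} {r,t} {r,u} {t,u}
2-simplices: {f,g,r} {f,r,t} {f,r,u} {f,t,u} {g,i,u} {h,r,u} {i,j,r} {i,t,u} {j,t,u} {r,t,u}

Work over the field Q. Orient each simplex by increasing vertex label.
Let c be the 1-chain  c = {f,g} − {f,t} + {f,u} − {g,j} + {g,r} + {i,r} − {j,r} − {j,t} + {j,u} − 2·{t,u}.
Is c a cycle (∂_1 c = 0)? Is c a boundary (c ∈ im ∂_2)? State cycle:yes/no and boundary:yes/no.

n_0=8 n_1=22 n_2=10  [Q]
∂1: piv[fg,fj,fr,ft,fu,gi,hi] rk=7  ker:gj,gr,gu,hr,hu,ij,ir,it,iu,jr,jt,ju,rt,ru,tu
∂2: piv[fgr,frt,fru,ftu,giu,hru,ijr,itu,jtu] rk=9  ker:rtu
∂1c = −{f} + {g} − {i} + {r}

cycle:no boundary:no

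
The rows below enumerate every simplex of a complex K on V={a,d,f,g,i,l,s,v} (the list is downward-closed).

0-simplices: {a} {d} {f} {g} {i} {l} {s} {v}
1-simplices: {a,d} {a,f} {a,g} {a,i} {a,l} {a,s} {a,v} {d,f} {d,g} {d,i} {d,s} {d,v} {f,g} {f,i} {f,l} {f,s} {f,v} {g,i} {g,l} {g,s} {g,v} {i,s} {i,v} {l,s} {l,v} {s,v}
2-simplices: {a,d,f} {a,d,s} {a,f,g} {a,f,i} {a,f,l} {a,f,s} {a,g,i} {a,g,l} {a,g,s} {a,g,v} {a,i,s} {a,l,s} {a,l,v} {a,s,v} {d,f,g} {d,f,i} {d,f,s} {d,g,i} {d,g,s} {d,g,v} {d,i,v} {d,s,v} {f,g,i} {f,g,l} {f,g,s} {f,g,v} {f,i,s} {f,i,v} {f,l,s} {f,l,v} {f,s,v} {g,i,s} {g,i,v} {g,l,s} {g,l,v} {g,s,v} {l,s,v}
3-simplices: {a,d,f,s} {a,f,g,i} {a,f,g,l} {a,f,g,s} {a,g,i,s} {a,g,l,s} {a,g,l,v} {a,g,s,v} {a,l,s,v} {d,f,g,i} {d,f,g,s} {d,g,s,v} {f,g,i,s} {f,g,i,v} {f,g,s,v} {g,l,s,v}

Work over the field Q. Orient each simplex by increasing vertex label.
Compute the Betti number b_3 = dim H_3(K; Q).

b_3=1

n_0=8 n_1=26 n_2=37 n_3=16  [Q]
∂1: piv[ad,af,ag,ai,al,as,av] rk=7  ker:df,dg,di,ds,dv,fg,fi,fl,fs,fv,gi,gl,gs,gv,is,iv,ls,lv,sv
∂2: piv[adf,ads,afg,afi,afl,afs,agi,agl,ags,agv,ais,als,alv,asv,dfg,dfi,dgv,div,fgv] rk=19  ker:dfs,dgi,dgs,dsv,fgi,fgl,fgs,fis,fiv,fls,flv,fsv,gis,giv,gls,glv,gsv,lsv
∂3: piv[adfs,afgi,afgl,afgs,agis,agls,aglv,agsv,alsv,dfgi,dfgs,dgsv,fgis,fgiv,fgsv] rk=15  ker:glsv
b_3=(16−15)−0=1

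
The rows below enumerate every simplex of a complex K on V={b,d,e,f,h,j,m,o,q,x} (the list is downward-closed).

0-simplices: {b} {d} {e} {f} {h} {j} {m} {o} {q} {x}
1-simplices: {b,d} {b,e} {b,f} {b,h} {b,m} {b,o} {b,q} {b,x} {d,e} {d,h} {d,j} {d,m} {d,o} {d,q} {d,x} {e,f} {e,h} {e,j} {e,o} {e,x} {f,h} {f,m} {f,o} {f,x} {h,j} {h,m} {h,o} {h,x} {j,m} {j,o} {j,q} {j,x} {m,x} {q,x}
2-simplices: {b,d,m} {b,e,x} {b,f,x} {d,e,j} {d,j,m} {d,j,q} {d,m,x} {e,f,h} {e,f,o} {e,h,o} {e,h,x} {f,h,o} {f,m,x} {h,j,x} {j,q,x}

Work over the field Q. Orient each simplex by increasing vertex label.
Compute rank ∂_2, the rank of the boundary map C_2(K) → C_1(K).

n_0=10 n_1=34 n_2=15  [Q]
∂1: piv[bd,be,bf,bh,bm,bo,bq,bx,dj] rk=9  ker:de,dh,dm,do,dq,dx,ef,eh,ej,eo,ex,fh,fm,fo,fx,hj,hm,ho,hx,jm,jo,jq,jx,mx,qx
∂2: piv[bdm,bex,bfx,dej,djm,djq,dmx,efh,efo,eho,ehx,fmx,hjx,jqx] rk=14  ker:fho
rk∂_2=14

rank∂_2=14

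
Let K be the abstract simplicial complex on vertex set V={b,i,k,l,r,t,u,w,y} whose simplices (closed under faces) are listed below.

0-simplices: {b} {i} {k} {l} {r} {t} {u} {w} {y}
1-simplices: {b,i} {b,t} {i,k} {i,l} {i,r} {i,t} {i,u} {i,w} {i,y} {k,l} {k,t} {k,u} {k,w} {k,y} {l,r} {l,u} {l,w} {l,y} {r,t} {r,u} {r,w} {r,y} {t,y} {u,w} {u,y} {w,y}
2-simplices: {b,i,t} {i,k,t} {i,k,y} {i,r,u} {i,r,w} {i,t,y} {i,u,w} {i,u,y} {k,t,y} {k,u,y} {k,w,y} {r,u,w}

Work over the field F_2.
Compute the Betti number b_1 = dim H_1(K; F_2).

b_1=8

n_0=9 n_1=26 n_2=12  [Z2]
∂1: piv[bi,bt,ik,il,ir,iu,iw,iy] rk=8  ker:it,kl,kt,ku,kw,ky,lr,lu,lw,ly,rt,ru,rw,ry,ty,uw,uy,wy
∂2: piv[bit,ikt,iky,iru,irw,ity,iuw,iuy,kuy,kwy] rk=10  ker:kty,ruw
b_1=(26−8)−10=8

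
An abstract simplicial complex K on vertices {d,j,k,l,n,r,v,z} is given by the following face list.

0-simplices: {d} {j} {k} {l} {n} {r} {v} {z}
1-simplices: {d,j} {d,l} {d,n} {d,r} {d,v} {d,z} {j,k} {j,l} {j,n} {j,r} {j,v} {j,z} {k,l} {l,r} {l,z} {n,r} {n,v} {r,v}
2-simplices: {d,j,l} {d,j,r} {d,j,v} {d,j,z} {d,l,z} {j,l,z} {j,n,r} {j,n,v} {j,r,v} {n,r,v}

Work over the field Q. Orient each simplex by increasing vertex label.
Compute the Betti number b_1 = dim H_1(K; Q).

b_1=3

n_0=8 n_1=18 n_2=10  [Q]
∂1: piv[dj,dl,dn,dr,dv,dz,jk] rk=7  ker:jl,jn,jr,jv,jz,kl,lr,lz,nr,nv,rv
∂2: piv[djl,djr,djv,djz,dlz,jnr,jnv,jrv] rk=8  ker:jlz,nrv
b_1=(18−7)−8=3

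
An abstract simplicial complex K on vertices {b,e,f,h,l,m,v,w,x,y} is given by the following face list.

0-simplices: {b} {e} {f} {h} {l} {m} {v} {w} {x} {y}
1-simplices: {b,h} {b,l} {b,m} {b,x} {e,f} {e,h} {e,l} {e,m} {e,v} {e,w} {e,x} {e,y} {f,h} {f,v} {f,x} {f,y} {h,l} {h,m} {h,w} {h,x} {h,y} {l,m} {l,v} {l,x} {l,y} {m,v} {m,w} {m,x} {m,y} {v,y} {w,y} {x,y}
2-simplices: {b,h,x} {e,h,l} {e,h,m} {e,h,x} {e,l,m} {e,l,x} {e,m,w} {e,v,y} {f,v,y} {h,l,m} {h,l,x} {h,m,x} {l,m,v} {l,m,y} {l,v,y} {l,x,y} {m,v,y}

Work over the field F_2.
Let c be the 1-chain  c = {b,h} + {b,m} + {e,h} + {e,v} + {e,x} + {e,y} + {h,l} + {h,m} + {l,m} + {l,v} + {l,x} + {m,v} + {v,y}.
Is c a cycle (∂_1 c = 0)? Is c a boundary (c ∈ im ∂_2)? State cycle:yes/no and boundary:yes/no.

cycle:yes boundary:no

n_0=10 n_1=32 n_2=17  [Z2]
∂1: piv[bh,bl,bm,bx,ef,eh,ev,ew,ey] rk=9  ker:el,em,ex,fh,fv,fx,fy,hl,hm,hw,hx,hy,lm,lv,lx,ly,mv,mw,mx,my,vy,wy,xy
∂2: piv[bhx,ehl,ehm,ehx,elm,elx,emw,evy,fvy,hmx,lmv,lmy,lvy,lxy] rk=14  ker:hlm,hlx,mvy
∂1c = 0
c vs im∂2: residual ≠ 0 ⇒ not boundary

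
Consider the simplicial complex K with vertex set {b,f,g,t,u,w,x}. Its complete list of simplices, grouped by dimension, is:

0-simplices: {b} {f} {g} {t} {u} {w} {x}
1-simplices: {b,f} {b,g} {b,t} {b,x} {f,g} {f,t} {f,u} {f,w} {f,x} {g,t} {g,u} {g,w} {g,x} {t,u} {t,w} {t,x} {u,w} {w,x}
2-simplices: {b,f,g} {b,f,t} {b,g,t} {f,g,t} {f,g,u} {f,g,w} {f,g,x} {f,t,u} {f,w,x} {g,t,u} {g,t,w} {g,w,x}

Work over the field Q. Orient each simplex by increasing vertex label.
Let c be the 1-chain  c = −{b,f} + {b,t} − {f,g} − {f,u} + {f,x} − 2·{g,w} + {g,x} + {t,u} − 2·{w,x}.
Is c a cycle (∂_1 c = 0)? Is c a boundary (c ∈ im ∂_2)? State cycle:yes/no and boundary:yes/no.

n_0=7 n_1=18 n_2=12  [Q]
∂1: piv[bf,bg,bt,bx,fu,fw] rk=6  ker:fg,ft,fx,gt,gu,gw,gx,tu,tw,tx,uw,wx
∂2: piv[bfg,bft,bgt,fgu,fgw,fgx,ftu,fwx,gtw] rk=9  ker:fgt,gtu,gwx
∂1c = 0
c vs im∂2: reduces to 0 ⇒ boundary

cycle:yes boundary:yes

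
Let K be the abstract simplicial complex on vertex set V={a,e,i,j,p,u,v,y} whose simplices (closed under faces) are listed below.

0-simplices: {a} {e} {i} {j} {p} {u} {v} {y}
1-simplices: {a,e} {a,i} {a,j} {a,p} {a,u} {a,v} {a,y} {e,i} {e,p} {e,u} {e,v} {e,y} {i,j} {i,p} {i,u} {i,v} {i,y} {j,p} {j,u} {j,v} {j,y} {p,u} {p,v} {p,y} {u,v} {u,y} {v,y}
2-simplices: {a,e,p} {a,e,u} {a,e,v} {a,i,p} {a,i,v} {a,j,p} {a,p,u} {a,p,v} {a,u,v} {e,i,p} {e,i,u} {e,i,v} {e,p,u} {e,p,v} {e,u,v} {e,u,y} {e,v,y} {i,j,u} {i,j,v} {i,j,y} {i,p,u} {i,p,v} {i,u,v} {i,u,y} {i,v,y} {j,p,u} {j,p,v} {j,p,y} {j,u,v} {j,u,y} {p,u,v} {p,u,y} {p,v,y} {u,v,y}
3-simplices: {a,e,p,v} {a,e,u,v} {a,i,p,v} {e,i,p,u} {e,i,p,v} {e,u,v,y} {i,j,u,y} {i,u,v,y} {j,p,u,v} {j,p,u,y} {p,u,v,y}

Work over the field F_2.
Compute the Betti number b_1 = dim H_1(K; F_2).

n_0=8 n_1=27 n_2=34 n_3=11  [Z2]
∂1: piv[ae,ai,aj,ap,au,av,ay] rk=7  ker:ei,ep,eu,ev,ey,ij,ip,iu,iv,iy,jp,ju,jv,jy,pu,pv,py,uv,uy,vy
∂2: piv[aep,aeu,aev,aip,aiv,ajp,apu,apv,auv,eip,eiu,euy,evy,iju,ijv,ijy,iuy,jpu,jpy] rk=19  ker:eiv,epu,epv,euv,ipu,ipv,iuv,ivy,jpv,juv,juy,puv,puy,pvy,uvy
∂3: piv[aepv,aeuv,aipv,eipu,eipv,euvy,ijuy,iuvy,jpuv,jpuy,puvy] rk=11
b_1=(27−7)−19=1

b_1=1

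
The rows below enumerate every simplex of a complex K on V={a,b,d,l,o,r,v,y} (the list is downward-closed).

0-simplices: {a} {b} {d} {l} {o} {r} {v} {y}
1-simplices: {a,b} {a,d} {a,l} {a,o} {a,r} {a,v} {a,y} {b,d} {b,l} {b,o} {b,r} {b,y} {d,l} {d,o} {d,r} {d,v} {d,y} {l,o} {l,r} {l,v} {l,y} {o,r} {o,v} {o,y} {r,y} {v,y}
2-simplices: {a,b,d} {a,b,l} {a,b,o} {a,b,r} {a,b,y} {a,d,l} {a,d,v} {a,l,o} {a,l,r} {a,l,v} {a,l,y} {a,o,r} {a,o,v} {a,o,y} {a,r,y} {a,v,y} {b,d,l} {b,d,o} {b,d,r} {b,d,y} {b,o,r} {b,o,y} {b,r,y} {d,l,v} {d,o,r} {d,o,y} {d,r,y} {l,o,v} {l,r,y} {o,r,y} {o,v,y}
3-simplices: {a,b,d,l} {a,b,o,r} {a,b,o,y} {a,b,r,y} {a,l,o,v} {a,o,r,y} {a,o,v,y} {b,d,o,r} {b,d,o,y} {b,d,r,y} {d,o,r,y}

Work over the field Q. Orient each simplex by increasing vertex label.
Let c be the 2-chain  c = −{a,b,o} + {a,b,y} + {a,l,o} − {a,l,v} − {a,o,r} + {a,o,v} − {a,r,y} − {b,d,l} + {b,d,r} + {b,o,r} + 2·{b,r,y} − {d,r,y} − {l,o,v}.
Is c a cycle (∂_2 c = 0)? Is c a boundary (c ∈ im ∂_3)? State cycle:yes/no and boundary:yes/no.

cycle:no boundary:no

n_0=8 n_1=26 n_2=31 n_3=11  [Q]
∂1: piv[ab,ad,al,ao,ar,av,ay] rk=7  ker:bd,bl,bo,br,by,dl,do,dr,dv,dy,lo,lr,lv,ly,or,ov,oy,ry,vy
∂2: piv[abd,abl,abo,abr,aby,adl,adv,alo,alr,alv,aly,aor,aov,aoy,ary,avy,bdo,bdr,bdy] rk=19  ker:bdl,bor,boy,bry,dlv,dor,doy,dry,lov,lry,ory,ovy
∂3: piv[abdl,abor,aboy,abry,alov,aory,aovy,bdor,bdoy,bdry] rk=10  ker:dory
∂2c = {b,l} − {b,y} − {d,l} + {d,y}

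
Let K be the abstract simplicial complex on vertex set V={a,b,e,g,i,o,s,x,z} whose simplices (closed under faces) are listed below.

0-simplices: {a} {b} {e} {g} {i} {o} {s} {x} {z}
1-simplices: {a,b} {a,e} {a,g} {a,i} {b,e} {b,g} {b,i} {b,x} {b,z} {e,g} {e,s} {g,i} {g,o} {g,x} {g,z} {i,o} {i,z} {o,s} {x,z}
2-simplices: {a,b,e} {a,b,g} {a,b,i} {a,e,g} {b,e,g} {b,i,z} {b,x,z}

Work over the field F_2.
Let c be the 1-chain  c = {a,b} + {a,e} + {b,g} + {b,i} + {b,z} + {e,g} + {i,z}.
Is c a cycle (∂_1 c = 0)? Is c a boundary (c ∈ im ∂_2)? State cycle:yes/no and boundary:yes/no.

cycle:yes boundary:yes

n_0=9 n_1=19 n_2=7  [Z2]
∂1: piv[ab,ae,ag,ai,bx,bz,es,go] rk=8  ker:be,bg,bi,eg,gi,gx,gz,io,iz,os,xz
∂2: piv[abe,abg,abi,aeg,biz,bxz] rk=6  ker:beg
∂1c = 0
c vs im∂2: reduces to 0 ⇒ boundary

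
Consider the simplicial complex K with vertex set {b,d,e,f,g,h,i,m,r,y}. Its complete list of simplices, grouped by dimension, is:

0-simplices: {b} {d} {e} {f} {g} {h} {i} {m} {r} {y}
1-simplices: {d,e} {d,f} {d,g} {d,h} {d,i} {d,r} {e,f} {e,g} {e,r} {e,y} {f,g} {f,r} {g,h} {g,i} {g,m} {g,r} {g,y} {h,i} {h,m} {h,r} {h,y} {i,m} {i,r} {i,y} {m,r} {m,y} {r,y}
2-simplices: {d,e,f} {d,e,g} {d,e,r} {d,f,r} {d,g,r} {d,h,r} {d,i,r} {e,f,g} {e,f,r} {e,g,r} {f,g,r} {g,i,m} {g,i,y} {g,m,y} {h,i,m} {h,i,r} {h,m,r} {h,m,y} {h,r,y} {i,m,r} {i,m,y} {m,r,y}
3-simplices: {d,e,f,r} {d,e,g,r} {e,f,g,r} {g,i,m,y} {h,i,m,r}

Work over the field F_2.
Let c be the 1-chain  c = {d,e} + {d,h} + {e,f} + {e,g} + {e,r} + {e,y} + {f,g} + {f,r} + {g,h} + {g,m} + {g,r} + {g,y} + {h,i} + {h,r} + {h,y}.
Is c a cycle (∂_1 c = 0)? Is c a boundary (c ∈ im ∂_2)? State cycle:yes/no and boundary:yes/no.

cycle:no boundary:no

n_0=10 n_1=27 n_2=22 n_3=5  [Z2]
∂1: piv[de,df,dg,dh,di,dr,ey,gm] rk=8  ker:ef,eg,er,fg,fr,gh,gi,gr,gy,hi,hm,hr,hy,im,ir,iy,mr,my,ry
∂2: piv[def,deg,der,dfr,dgr,dhr,dir,efg,gim,giy,gmy,him,hir,hmr,hmy,hry] rk=16  ker:efr,egr,fgr,imr,imy,mry
∂3: piv[defr,degr,efgr,gimy,himr] rk=5
∂1c = {e} + {f} + {h} + {i} + {m} + {y}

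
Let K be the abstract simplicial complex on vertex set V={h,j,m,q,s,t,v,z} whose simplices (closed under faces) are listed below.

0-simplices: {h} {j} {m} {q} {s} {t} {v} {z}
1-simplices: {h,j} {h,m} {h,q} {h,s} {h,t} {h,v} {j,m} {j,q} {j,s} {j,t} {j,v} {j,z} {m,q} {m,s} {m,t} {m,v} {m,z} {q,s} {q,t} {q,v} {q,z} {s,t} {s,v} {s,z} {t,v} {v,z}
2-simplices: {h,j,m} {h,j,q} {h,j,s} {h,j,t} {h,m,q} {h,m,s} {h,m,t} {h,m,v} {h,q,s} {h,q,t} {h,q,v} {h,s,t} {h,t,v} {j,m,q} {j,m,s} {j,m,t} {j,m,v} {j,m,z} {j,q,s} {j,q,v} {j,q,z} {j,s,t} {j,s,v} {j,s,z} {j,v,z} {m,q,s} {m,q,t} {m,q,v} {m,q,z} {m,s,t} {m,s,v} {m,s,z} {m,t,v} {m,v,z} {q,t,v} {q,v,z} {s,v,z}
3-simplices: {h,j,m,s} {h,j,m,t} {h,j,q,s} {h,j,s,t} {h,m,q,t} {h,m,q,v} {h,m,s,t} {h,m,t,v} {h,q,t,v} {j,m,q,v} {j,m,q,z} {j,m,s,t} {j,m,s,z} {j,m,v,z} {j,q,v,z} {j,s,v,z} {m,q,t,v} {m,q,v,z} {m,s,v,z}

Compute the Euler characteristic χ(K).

n_0=8 n_1=26 n_2=37 n_3=19
χ=+8−26+37−19=0

χ(K)=0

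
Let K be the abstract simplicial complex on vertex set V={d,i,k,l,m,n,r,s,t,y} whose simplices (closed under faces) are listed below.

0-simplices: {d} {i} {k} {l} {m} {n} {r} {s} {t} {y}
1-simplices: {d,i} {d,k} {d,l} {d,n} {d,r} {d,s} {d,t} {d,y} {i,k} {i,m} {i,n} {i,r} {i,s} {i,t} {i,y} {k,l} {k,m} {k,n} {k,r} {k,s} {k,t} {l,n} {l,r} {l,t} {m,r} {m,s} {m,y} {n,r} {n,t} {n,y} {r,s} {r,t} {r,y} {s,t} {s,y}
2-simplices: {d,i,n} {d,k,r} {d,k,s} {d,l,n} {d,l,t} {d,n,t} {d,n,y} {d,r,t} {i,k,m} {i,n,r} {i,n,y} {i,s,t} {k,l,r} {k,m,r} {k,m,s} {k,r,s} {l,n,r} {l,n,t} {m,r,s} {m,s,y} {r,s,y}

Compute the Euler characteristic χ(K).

χ(K)=-4

n_0=10 n_1=35 n_2=21
χ=+10−35+21=-4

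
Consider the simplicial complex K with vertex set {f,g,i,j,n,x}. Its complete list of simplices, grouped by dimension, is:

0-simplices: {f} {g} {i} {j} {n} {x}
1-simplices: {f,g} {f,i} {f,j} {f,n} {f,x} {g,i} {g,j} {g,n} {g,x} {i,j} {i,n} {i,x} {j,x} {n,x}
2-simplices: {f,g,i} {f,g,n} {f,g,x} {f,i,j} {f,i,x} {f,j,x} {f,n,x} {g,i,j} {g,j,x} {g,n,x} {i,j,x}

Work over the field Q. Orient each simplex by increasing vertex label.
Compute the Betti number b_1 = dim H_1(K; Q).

n_0=6 n_1=14 n_2=11  [Q]
∂1: piv[fg,fi,fj,fn,fx] rk=5  ker:gi,gj,gn,gx,ij,in,ix,jx,nx
∂2: piv[fgi,fgn,fgx,fij,fix,fjx,fnx,gij] rk=8  ker:gjx,gnx,ijx
b_1=(14−5)−8=1

b_1=1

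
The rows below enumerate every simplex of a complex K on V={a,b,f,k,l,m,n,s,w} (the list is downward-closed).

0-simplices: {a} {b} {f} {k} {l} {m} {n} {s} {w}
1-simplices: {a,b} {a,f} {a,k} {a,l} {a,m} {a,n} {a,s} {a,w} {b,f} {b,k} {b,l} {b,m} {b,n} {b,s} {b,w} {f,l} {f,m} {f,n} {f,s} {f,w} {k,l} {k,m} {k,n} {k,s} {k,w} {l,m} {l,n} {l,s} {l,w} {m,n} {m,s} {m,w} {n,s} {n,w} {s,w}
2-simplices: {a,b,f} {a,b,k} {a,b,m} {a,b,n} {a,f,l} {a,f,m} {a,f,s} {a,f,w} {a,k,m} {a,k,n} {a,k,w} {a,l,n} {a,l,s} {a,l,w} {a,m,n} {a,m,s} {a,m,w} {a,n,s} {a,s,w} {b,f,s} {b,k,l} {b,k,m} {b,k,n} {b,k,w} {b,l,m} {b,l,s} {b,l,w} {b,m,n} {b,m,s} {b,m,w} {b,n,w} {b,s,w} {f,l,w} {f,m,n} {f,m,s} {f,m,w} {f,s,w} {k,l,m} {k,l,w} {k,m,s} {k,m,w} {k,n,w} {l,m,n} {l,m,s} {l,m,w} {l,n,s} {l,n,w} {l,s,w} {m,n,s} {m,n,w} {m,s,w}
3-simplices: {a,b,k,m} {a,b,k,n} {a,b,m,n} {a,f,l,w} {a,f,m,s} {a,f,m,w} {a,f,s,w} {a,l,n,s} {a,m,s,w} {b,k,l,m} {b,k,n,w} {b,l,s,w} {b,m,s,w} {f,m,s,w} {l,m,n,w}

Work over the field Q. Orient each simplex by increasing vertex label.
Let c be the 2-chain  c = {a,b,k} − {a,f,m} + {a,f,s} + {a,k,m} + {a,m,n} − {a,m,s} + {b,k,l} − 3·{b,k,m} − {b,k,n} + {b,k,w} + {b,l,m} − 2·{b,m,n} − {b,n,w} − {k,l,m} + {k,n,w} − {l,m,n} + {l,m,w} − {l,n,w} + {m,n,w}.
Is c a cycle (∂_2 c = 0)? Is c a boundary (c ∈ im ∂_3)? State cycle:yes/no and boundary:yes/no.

n_0=9 n_1=35 n_2=51 n_3=15  [Q]
∂1: piv[ab,af,ak,al,am,an,as,aw] rk=8  ker:bf,bk,bl,bm,bn,bs,bw,fl,fm,fn,fs,fw,kl,km,kn,ks,kw,lm,ln,ls,lw,mn,ms,mw,ns,nw,sw
∂2: piv[abf,abk,abm,abn,afl,afm,afs,afw,akm,akn,akw,aln,als,alw,amn,ams,amw,ans,asw,bfs,bkl,bkw,blm,bls,bnw,fmn,kms] rk=27  ker:bkm,bkn,blw,bmn,bms,bmw,bsw,flw,fms,fmw,fsw,klm,klw,kmw,knw,lmn,lms,lmw,lns,lnw,lsw,mns,mnw,msw
∂3: piv[abkm,abkn,abmn,aflw,afms,afmw,afsw,alns,amsw,bklm,bknw,blsw,bmsw,lmnw] rk=14  ker:fmsw
∂2c = {a,b} − {a,n} − {b,k} + 2·{b,n} − {f,m} + {f,s} − {k,m} − {m,n} − {m,s}

cycle:no boundary:no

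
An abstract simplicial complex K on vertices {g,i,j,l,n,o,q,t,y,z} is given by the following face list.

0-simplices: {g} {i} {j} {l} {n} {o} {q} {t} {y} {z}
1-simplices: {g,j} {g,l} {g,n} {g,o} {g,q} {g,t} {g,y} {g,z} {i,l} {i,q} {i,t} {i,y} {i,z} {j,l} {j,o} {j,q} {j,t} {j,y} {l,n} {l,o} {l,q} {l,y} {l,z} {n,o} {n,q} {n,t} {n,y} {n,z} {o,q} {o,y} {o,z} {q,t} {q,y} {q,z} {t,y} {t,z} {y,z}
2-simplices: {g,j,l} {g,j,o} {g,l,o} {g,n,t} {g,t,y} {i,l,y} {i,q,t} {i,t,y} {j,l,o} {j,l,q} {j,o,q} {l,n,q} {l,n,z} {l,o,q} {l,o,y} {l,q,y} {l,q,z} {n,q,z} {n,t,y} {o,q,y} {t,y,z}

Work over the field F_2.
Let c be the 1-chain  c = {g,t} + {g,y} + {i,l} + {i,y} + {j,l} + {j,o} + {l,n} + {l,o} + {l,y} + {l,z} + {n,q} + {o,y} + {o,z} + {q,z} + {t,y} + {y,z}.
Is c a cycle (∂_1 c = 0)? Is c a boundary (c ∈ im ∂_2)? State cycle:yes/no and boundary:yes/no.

cycle:yes boundary:no

n_0=10 n_1=37 n_2=21  [Z2]
∂1: piv[gj,gl,gn,go,gq,gt,gy,gz,il] rk=9  ker:iq,it,iy,iz,jl,jo,jq,jt,jy,ln,lo,lq,ly,lz,no,nq,nt,ny,nz,oq,oy,oz,qt,qy,qz,ty,tz,yz
∂2: piv[gjl,gjo,glo,gnt,gty,ily,iqt,ity,jlq,joq,lnq,lnz,loy,lqy,lqz,nty,tyz] rk=17  ker:jlo,loq,nqz,oqy
∂1c = 0
c vs im∂2: residual ≠ 0 ⇒ not boundary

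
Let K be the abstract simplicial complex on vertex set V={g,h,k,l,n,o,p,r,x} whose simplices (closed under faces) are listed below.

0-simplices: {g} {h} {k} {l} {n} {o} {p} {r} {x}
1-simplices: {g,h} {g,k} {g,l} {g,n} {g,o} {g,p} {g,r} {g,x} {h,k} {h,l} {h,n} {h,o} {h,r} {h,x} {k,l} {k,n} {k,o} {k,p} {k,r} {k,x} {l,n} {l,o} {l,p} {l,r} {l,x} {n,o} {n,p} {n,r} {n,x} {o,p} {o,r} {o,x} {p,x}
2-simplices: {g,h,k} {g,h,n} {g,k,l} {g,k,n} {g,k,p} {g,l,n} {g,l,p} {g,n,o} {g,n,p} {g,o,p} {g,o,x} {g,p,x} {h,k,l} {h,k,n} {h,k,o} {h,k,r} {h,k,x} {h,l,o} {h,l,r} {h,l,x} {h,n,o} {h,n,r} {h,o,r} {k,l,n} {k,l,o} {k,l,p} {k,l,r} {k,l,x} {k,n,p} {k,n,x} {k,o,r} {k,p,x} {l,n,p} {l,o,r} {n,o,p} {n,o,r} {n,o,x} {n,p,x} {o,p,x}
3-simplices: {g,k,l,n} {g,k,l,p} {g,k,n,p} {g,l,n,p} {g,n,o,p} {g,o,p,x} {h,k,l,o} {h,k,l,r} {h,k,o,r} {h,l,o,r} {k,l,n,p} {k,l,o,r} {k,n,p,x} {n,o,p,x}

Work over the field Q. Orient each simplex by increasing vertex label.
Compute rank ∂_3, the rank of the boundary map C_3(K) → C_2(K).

n_0=9 n_1=33 n_2=39 n_3=14  [Q]
∂1: piv[gh,gk,gl,gn,go,gp,gr,gx] rk=8  ker:hk,hl,hn,ho,hr,hx,kl,kn,ko,kp,kr,kx,ln,lo,lp,lr,lx,no,np,nr,nx,op,or,ox,px
∂2: piv[ghk,ghn,gkl,gkn,gkp,gln,glp,gno,gnp,gop,gox,gpx,hkl,hko,hkr,hkx,hlo,hlr,hlx,hno,hnr,hor,knx,kpx] rk=24  ker:hkn,kln,klo,klp,klr,klx,knp,kor,lnp,lor,nop,nor,nox,npx,opx
∂3: piv[gkln,gklp,gknp,glnp,gnop,gopx,hklo,hklr,hkor,hlor,knpx,nopx] rk=12  ker:klnp,klor
rk∂_3=12

rank∂_3=12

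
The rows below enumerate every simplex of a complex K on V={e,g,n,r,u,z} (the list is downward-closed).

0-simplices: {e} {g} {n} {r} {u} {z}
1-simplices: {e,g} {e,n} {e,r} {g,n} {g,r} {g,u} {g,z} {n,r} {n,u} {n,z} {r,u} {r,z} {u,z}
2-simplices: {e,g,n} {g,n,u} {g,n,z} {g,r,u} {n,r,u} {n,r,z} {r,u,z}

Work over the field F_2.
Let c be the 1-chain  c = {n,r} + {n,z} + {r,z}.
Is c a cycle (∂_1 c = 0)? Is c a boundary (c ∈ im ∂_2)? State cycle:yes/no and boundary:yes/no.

n_0=6 n_1=13 n_2=7  [Z2]
∂1: piv[eg,en,er,gu,gz] rk=5  ker:gn,gr,nr,nu,nz,ru,rz,uz
∂2: piv[egn,gnu,gnz,gru,nru,nrz,ruz] rk=7
∂1c = 0
c vs im∂2: reduces to 0 ⇒ boundary

cycle:yes boundary:yes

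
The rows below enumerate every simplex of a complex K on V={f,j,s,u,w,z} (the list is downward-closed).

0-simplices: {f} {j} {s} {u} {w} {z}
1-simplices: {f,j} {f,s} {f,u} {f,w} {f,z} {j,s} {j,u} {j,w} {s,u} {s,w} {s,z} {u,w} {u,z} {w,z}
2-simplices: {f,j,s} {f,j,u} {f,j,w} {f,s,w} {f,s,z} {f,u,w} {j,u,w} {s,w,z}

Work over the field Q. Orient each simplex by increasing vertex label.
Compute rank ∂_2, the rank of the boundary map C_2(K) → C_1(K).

n_0=6 n_1=14 n_2=8  [Q]
∂1: piv[fj,fs,fu,fw,fz] rk=5  ker:js,ju,jw,su,sw,sz,uw,uz,wz
∂2: piv[fjs,fju,fjw,fsw,fsz,fuw,swz] rk=7  ker:juw
rk∂_2=7

rank∂_2=7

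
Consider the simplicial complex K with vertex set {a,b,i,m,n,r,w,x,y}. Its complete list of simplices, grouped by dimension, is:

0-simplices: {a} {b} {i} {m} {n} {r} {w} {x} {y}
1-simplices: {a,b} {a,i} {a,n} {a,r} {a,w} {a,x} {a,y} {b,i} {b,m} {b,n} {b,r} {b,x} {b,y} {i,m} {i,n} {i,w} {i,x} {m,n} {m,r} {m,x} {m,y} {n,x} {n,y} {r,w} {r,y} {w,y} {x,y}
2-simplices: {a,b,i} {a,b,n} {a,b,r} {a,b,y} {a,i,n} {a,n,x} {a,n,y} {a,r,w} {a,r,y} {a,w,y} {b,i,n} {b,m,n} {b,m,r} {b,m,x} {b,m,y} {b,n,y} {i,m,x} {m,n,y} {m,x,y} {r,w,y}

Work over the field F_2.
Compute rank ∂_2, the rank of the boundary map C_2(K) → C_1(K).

n_0=9 n_1=27 n_2=20  [Z2]
∂1: piv[ab,ai,an,ar,aw,ax,ay,bm] rk=8  ker:bi,bn,br,bx,by,im,in,iw,ix,mn,mr,mx,my,nx,ny,rw,ry,wy,xy
∂2: piv[abi,abn,abr,aby,ain,anx,any,arw,ary,awy,bmn,bmr,bmx,bmy,imx,mxy] rk=16  ker:bin,bny,mny,rwy
rk∂_2=16

rank∂_2=16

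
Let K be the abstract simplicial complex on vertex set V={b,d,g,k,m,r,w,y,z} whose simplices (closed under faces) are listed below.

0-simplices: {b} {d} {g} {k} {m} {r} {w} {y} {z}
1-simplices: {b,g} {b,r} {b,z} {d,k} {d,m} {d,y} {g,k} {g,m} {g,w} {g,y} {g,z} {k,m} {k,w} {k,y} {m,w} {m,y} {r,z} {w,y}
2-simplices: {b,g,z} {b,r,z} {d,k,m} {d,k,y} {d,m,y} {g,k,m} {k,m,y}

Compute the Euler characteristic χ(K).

n_0=9 n_1=18 n_2=7
χ=+9−18+7=-2

χ(K)=-2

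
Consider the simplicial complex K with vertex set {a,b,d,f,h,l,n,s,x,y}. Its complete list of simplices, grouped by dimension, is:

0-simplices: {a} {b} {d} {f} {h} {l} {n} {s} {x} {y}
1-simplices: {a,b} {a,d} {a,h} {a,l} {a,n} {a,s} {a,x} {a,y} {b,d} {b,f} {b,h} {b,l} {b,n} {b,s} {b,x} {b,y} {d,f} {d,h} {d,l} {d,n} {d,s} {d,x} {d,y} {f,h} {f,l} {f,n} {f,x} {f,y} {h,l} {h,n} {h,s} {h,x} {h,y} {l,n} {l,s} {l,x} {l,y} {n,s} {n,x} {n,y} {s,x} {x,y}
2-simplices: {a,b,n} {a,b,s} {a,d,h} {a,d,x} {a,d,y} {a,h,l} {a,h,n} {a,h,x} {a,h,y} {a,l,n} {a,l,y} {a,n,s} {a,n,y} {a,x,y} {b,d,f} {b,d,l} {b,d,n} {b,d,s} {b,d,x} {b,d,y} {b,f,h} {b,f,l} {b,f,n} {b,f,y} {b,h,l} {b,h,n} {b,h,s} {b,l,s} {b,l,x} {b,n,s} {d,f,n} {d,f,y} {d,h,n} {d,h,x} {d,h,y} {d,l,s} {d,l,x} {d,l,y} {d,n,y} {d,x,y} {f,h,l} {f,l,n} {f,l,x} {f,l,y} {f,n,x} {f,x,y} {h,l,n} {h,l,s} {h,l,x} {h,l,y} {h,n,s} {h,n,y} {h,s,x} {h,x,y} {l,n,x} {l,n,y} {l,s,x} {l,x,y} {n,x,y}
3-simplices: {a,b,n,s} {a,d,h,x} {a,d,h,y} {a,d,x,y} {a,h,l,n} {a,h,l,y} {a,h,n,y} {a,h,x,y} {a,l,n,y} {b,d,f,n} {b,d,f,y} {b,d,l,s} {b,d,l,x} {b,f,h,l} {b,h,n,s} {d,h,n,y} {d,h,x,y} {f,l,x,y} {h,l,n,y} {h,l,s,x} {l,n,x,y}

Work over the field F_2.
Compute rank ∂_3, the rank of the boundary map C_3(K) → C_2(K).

n_0=10 n_1=42 n_2=59 n_3=21  [Z2]
∂1: piv[ab,ad,ah,al,an,as,ax,ay,bf] rk=9  ker:bd,bh,bl,bn,bs,bx,by,df,dh,dl,dn,ds,dx,dy,fh,fl,fn,fx,fy,hl,hn,hs,hx,hy,ln,ls,lx,ly,ns,nx,ny,sx,xy
∂2: piv[abn,abs,adh,adx,ady,ahl,ahn,ahx,ahy,aln,aly,ans,any,axy,bdf,bdl,bdn,bds,bdx,bdy,bfh,bfl,bfn,bfy,bhl,bhn,bhs,bls,blx,dhn,flx,fnx,hsx] rk=33  ker:bns,dfn,dfy,dhx,dhy,dls,dlx,dly,dny,dxy,fhl,fln,fly,fxy,hln,hls,hlx,hly,hns,hny,hxy,lnx,lny,lsx,lxy,nxy
∂3: piv[abns,adhx,adhy,adxy,ahln,ahly,ahny,ahxy,alny,bdfn,bdfy,bdls,bdlx,bfhl,bhns,dhny,flxy,hlsx,lnxy] rk=19  ker:dhxy,hlny
rk∂_3=19

rank∂_3=19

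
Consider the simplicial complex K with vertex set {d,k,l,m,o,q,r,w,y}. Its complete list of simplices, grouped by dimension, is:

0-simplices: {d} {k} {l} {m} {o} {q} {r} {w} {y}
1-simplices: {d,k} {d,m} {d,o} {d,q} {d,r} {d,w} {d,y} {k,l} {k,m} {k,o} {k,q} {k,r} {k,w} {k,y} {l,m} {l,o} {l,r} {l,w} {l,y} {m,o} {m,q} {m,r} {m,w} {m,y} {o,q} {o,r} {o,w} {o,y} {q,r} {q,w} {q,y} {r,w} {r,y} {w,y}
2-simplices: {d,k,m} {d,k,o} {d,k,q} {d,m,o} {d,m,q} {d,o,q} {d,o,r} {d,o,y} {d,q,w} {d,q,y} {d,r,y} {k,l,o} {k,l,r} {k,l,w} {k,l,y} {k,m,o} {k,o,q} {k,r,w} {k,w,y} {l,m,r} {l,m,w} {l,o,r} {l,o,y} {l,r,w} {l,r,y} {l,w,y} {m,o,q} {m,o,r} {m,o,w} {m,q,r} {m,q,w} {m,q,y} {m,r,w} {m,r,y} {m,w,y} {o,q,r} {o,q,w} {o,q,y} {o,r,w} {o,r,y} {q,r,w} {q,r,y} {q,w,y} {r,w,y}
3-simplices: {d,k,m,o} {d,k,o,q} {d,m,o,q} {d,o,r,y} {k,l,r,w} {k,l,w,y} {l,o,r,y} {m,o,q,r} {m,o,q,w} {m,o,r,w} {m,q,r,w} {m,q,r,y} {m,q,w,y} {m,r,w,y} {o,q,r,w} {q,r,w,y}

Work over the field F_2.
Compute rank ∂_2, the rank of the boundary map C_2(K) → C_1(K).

rank∂_2=26

n_0=9 n_1=34 n_2=44 n_3=16  [Z2]
∂1: piv[dk,dm,do,dq,dr,dw,dy,kl] rk=8  ker:km,ko,kq,kr,kw,ky,lm,lo,lr,lw,ly,mo,mq,mr,mw,my,oq,or,ow,oy,qr,qw,qy,rw,ry,wy
∂2: piv[dkm,dko,dkq,dmo,dmq,doq,dor,doy,dqw,dqy,dry,klo,klr,klw,kly,krw,kwy,lmr,lmw,lor,loy,mor,mow,mqr,mqw,mqy] rk=26  ker:kmo,koq,lrw,lry,lwy,moq,mrw,mry,mwy,oqr,oqw,oqy,orw,ory,qrw,qry,qwy,rwy
∂3: piv[dkmo,dkoq,dmoq,dory,klrw,klwy,lory,moqr,moqw,morw,mqrw,mqry,mqwy,mrwy] rk=14  ker:oqrw,qrwy
rk∂_2=26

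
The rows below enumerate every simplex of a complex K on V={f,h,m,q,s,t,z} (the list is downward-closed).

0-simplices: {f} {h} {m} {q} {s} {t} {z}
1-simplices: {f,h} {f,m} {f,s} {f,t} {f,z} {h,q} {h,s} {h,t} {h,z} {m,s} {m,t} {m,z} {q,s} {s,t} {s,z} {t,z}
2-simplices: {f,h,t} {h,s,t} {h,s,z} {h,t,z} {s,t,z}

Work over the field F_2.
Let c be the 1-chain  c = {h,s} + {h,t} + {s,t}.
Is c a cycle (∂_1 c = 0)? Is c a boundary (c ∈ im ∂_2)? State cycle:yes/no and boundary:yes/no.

cycle:yes boundary:yes

n_0=7 n_1=16 n_2=5  [Z2]
∂1: piv[fh,fm,fs,ft,fz,hq] rk=6  ker:hs,ht,hz,ms,mt,mz,qs,st,sz,tz
∂2: piv[fht,hst,hsz,htz] rk=4  ker:stz
∂1c = 0
c vs im∂2: reduces to 0 ⇒ boundary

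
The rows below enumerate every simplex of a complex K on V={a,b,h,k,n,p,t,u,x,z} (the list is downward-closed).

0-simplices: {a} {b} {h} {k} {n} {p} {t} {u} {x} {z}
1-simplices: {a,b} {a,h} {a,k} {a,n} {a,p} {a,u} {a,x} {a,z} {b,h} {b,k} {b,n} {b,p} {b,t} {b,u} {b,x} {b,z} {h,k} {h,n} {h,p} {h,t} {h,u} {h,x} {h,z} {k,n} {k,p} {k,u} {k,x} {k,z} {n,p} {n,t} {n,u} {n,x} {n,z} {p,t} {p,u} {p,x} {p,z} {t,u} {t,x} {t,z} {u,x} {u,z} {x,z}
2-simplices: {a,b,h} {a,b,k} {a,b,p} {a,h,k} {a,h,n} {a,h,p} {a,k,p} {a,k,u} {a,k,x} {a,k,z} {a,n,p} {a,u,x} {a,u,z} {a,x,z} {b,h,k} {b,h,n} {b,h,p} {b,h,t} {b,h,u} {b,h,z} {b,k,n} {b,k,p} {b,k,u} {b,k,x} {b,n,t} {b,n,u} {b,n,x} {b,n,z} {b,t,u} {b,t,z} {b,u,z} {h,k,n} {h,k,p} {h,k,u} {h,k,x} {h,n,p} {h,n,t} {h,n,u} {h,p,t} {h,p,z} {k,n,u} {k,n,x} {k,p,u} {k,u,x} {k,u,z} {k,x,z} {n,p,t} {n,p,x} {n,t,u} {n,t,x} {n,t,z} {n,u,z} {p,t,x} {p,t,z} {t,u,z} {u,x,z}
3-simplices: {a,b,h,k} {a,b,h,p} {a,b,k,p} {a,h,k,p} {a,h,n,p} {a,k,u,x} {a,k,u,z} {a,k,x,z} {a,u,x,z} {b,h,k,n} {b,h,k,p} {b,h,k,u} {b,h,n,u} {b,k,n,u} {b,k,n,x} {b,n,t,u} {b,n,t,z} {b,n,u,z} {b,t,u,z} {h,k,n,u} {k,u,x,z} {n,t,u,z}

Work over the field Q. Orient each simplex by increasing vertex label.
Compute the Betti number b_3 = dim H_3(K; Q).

n_0=10 n_1=43 n_2=56 n_3=22  [Q]
∂1: piv[ab,ah,ak,an,ap,au,ax,az,bt] rk=9  ker:bh,bk,bn,bp,bu,bx,bz,hk,hn,hp,ht,hu,hx,hz,kn,kp,ku,kx,kz,np,nt,nu,nx,nz,pt,pu,px,pz,tu,tx,tz,ux,uz,xz
∂2: piv[abh,abk,abp,ahk,ahn,ahp,akp,aku,akx,akz,anp,aux,auz,axz,bhn,bht,bhu,bhz,bkn,bku,bkx,bnt,bnu,bnx,bnz,btu,btz,buz,hkx,hpt,hpz,kpu,npx,ntx] rk=34  ker:bhk,bhp,bkp,hkn,hkp,hku,hnp,hnt,hnu,knu,knx,kux,kuz,kxz,npt,ntu,ntz,nuz,ptx,ptz,tuz,uxz
∂3: piv[abhk,abhp,abkp,ahkp,ahnp,akux,akuz,akxz,auxz,bhkn,bhku,bhnu,bknu,bknx,bntu,bntz,bnuz,btuz] rk=18  ker:bhkp,hknu,kuxz,ntuz
b_3=(22−18)−0=4

b_3=4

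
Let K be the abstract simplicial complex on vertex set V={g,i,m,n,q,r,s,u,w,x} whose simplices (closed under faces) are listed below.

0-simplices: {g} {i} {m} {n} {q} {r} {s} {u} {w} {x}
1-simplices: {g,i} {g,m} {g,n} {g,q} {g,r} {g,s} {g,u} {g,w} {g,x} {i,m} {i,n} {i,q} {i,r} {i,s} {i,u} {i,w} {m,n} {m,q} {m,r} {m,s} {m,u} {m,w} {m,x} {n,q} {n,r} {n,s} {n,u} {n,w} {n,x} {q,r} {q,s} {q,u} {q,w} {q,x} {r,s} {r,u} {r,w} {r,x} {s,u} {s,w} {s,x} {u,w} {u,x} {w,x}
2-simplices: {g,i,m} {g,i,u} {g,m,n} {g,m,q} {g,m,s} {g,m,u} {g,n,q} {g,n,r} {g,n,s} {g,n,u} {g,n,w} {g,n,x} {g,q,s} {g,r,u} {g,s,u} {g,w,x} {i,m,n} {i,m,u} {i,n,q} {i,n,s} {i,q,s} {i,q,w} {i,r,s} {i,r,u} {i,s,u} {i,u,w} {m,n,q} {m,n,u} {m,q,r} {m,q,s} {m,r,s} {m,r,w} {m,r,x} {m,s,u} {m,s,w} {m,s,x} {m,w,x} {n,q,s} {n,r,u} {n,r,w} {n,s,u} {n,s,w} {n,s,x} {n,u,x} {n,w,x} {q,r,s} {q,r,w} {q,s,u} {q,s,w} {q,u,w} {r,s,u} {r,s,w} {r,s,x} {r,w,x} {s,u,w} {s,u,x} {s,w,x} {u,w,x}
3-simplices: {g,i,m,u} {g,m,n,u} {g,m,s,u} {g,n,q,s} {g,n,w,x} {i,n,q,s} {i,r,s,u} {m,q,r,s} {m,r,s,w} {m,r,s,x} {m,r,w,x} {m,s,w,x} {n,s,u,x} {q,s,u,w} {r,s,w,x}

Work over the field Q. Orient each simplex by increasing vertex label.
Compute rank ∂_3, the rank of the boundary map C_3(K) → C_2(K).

n_0=10 n_1=44 n_2=58 n_3=15  [Q]
∂1: piv[gi,gm,gn,gq,gr,gs,gu,gw,gx] rk=9  ker:im,in,iq,ir,is,iu,iw,mn,mq,mr,ms,mu,mw,mx,nq,nr,ns,nu,nw,nx,qr,qs,qu,qw,qx,rs,ru,rw,rx,su,sw,sx,uw,ux,wx
∂2: piv[gim,giu,gmn,gmq,gms,gmu,gnq,gnr,gns,gnu,gnw,gnx,gqs,gru,gsu,gwx,imn,inq,ins,iqw,irs,iru,iuw,mqr,mrs,mrw,mrx,msw,msx,mwx,nrw,nux,qrw,qsu] rk=34  ker:imu,iqs,isu,mnq,mnu,mqs,msu,nqs,nru,nsu,nsw,nsx,nwx,qrs,qsw,quw,rsu,rsw,rsx,rwx,suw,sux,swx,uwx
∂3: piv[gimu,gmnu,gmsu,gnqs,gnwx,inqs,irsu,mqrs,mrsw,mrsx,mrwx,mswx,nsux,qsuw] rk=14  ker:rswx
rk∂_3=14

rank∂_3=14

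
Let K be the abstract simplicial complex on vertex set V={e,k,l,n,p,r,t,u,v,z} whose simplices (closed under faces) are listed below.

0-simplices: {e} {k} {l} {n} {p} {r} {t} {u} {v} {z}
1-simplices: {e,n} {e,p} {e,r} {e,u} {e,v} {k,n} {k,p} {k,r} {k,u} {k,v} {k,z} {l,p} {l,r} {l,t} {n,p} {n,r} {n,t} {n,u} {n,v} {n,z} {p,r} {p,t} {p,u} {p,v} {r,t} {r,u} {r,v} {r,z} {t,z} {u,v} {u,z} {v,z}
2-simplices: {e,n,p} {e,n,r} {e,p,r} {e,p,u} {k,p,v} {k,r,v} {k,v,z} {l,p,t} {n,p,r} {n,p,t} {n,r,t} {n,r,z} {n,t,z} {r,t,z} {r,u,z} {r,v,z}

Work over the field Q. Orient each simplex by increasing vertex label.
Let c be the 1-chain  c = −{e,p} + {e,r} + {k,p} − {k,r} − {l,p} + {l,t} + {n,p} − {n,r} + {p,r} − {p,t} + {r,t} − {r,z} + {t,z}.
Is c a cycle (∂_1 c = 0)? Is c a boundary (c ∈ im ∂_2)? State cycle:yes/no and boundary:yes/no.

cycle:yes boundary:no

n_0=10 n_1=32 n_2=16  [Q]
∂1: piv[en,ep,er,eu,ev,kn,kz,lp,lt] rk=9  ker:kp,kr,ku,kv,lr,np,nr,nt,nu,nv,nz,pr,pt,pu,pv,rt,ru,rv,rz,tz,uv,uz,vz
∂2: piv[enp,enr,epr,epu,kpv,krv,kvz,lpt,npt,nrt,nrz,ntz,ruz,rvz] rk=14  ker:npr,rtz
∂1c = 0
c vs im∂2: residual ≠ 0 ⇒ not boundary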